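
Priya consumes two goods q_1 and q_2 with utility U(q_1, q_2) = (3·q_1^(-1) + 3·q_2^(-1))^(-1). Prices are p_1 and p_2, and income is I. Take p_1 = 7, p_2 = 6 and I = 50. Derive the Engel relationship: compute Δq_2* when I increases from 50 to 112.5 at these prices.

Δq_2* = 5.0077

MRS = MU_q_1/MU_q_2 = (q_2/q_1)^(2). Set equal to p_1/p_2.
Hence q_2/q_1 = (p_1/p_2)^(1/(2)), i.e. raised to the 0.5 power.
With the ratio pinned down, the budget gives q_1* = I/(p_1 + p_2·(q_2/q_1)) and q_2* = (q_2/q_1)·q_1*.
Numerically q_2/q_1 = 1.080123, so q_1* = 50/(7 + 6·1.080123) = 3.709 and q_2* = 1.080123·3.709 = 4.0062.
At I' = 112.5: q_2* = 9.0139. Change: 9.0139 − 4.0062 = 5.0077.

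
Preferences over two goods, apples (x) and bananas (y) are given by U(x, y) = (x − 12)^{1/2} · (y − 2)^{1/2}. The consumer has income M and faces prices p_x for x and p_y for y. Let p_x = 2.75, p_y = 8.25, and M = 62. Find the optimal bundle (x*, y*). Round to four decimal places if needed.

x* = 14.2727, y* = 2.7576

Let x' = x−12, y' = y−2. MRS = y'/x' = p_x/p_y.
After buying the subsistence bundle (12, 2), a share 0.5 of the remaining income goes to x: x* = 12 + 0.5·(M − 12p_x − 2p_y)/p_x.
Discretionary income = 62 − 12·2.75 − 2·8.25 = 12.5; x* = 12 + 0.5·12.5/2.75 = 14.2727; y* = 2 + 0.5·12.5/8.25 = 2.7576.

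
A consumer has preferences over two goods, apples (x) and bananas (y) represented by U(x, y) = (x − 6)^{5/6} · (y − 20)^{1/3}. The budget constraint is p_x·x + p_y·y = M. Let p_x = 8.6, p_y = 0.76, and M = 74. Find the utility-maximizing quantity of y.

This is Cobb-Douglas in (x−6, y−20): tangency gives 5/6·p_y·(y−20) = 1/3·p_x·(x−6).
After buying the subsistence bundle (6, 20), a share 5/7 of the remaining income goes to x: x* = 6 + 5/7·(M − 6p_x − 20p_y)/p_x.
Discretionary income = 74 − 6·8.6 − 20·0.76 = 7.2; y* = 20 + 2/7·7.2/0.76 = 22.7068.

y* = 22.7068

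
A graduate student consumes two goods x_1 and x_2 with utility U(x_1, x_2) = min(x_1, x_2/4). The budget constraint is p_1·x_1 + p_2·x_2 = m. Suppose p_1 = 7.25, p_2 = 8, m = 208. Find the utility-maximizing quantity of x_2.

Leontief preferences: the optimum is at the kink where x_1/1 = x_2/4, i.e. x_2 = 4·x_1.
Budget: p_1·x_1 + p_2·4·x_1 = m, so (p_1 + 4·p_2)·x_1 = m.
Demand: x_1*(p_1,p_2,m) = m/(p_1 + 4·p_2), x_2* = 4·m/(p_1 + 4·p_2).
Here 7.25 + 4·8 = 39.25, giving x_2* = 21.1975.

x_2* = 21.1975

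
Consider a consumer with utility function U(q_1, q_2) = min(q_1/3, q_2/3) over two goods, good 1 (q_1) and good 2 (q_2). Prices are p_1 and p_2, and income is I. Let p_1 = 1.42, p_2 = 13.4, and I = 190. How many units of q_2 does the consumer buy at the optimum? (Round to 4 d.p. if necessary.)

Leontief preferences: the optimum is at the kink where q_1/3 = q_2/3, i.e. q_2 = q_1.
Budget: p_1·q_1 + p_2·q_1 = I, so (3·p_1 + 3·p_2)·q_1 = 3·I.
Demand: q_1*(p_1,p_2,I) = 3·I/(3·p_1 + 3·p_2), q_2* = 3·I/(3·p_1 + 3·p_2).
Here 3·1.42 + 3·13.4 = 44.46, giving q_2* = 12.8205.

q_2* = 12.8205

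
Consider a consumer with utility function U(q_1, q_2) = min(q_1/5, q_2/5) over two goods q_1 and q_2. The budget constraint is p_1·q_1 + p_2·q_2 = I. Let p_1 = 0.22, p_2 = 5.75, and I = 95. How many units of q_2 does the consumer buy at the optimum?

With perfect complements, no substitution: consume in ratio q_1:q_2 = 5:5.
Budget: p_1·q_1 + p_2·q_1 = I, so (5·p_1 + 5·p_2)·q_1 = 5·I.
Demand: q_1*(p_1,p_2,I) = 5·I/(5·p_1 + 5·p_2), q_2* = 5·I/(5·p_1 + 5·p_2).
Here 5·0.22 + 5·5.75 = 29.85, giving q_2* = 15.9129.

q_2* = 15.9129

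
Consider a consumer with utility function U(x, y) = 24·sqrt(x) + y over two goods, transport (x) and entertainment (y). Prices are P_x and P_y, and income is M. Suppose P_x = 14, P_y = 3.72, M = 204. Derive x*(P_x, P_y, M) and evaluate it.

Utility is quasi-linear in y; the FOC for x is 12/√x = P_x/P_y.
Solve: √x = 12·P_y/P_x, so x*(P_x,P_y) = (12·P_y/P_x)², and y* = (M − P_x·x*)/P_y.
Plugging in: x* = (12·3.72/14)² = 10.167.

x* = 10.167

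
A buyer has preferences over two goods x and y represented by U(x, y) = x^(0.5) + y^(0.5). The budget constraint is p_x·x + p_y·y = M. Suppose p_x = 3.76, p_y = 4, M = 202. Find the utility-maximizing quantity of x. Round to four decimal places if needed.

MRS = MU_x/MU_y = (y/x)^(0.5). Set equal to p_x/p_y.
Solve for the ratio: y/x = [p_x/p_y]^(2).
With the ratio pinned down, the budget gives x* = M/(p_x + p_y·(y/x)) and y* = (y/x)·x*.
Numerically y/x = 0.8836, so x* = 202/(3.76 + 4·0.8836) = 27.6925.

x* = 27.6925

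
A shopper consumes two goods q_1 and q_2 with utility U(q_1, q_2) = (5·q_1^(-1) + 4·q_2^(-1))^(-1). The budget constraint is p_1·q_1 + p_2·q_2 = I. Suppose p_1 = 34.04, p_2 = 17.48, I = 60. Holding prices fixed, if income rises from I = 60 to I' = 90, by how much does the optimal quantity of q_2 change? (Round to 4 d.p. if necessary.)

Δq_2* = 0.6704

MU_q_1 ∝ 5·q_1^(-2), MU_q_2 ∝ 4·q_2^(-2), so MRS = (5/4)·(q_2/q_1)^(2) = p_1/p_2.
Solve for the ratio: q_2/q_1 = [(4/5)·p_1/p_2]^(0.5).
With the ratio pinned down, the budget gives q_1* = I/(p_1 + p_2·(q_2/q_1)) and q_2* = (q_2/q_1)·q_1*.
Numerically q_2/q_1 = 1.248157, so q_1* = 60/(34.04 + 17.48·1.248157) = 1.0742 and q_2* = 1.248157·1.0742 = 1.3407.
At I' = 90: q_2* = 2.0111. Change: 2.0111 − 1.3407 = 0.6704.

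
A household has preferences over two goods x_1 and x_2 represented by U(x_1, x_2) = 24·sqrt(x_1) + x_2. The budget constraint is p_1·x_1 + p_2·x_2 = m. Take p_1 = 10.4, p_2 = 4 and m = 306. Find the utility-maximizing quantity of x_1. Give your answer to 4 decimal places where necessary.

Solve: √x_1 = 12·p_2/p_1, so x_1*(p_1,p_2) = (12·p_2/p_1)², and x_2* = (m − p_1·x_1*)/p_2.
Plugging in: x_1* = (12·4/10.4)² = 21.3018.

x_1* = 21.3018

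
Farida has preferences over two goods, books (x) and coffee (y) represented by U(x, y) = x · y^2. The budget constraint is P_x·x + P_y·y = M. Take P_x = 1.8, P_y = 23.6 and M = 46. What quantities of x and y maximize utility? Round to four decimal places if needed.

Tangency: MRS = (1/2)·y/x = P_x/P_y.
So P_y·y = 2·P_x·x; combined with the budget, a share 1/3 of income goes to x.
Demand: x*(P_x,P_y,M) = 1/3·M/P_x and y* = 2/3·M/P_y.
At P_x=1.8, P_y=23.6, M=46: x* = 1/3·46/1.8 = 8.5185, y* = 1.2994.

x* = 8.5185, y* = 1.2994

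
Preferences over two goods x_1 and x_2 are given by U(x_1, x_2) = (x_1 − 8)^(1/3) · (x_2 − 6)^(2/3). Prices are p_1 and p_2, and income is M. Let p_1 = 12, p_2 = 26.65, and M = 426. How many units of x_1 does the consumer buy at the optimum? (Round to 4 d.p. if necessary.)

x_1* = 12.725

After buying the subsistence bundle (8, 6), a share 1/3 of the remaining income goes to x_1: x_1* = 8 + 1/3·(M − 8p_1 − 6p_2)/p_1.
Discretionary income = 426 − 8·12 − 6·26.65 = 170.1; x_1* = 8 + 1/3·170.1/12 = 12.725.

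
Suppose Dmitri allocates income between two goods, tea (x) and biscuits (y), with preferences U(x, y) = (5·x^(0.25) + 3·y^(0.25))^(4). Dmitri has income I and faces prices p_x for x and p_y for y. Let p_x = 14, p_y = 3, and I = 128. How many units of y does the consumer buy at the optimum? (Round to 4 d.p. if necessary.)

MU_x ∝ 5·x^(-0.75), MU_y ∝ 3·y^(-0.75), so MRS = (5/3)·(y/x)^(0.75) = p_x/p_y.
Hence y/x = ((3/5)·p_x/p_y)^(1/(0.75)), i.e. raised to the 4/3 power.
Substitute y = (y/x)·x into the budget: x* = I/(p_x + p_y·(y/x)).
Numerically y/x = 3.946487, so x* = 128/(14 + 3·3.946487) = 4.9537 and y* = 3.946487·4.9537 = 19.5496.

y* = 19.5496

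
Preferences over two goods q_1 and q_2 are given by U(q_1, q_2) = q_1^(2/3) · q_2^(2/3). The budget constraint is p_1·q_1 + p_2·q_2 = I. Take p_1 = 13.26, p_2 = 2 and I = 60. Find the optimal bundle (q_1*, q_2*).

Tangency: MRS = q_2/q_1 = p_1/p_2.
So 2/3·p_2·q_2 = 2/3·p_1·q_1; combined with the budget, a share 0.5 of income goes to q_1.
Demand: q_1*(p_1,p_2,I) = 0.5·I/p_1 and q_2* = 0.5·I/p_2.
At p_1=13.26, p_2=2, I=60: q_1* = 0.5·60/13.26 = 2.2624, q_2* = 15.

q_1* = 2.2624, q_2* = 15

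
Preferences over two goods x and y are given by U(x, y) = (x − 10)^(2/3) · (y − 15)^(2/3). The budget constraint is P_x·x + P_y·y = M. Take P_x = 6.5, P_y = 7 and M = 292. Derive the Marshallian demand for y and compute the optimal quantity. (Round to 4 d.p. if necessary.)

MRS = (y−15)/(x−10). Tangency with P_x/P_y gives y−15 = (P_x/P_y)·(x−10).
Substituting into the budget: x* = 10 + 0.5·(M − 10·P_x − 15·P_y)/P_x, and y* = 15 + 0.5·(…)/P_y.
Discretionary income = 292 − 10·6.5 − 15·7 = 122; y* = 15 + 0.5·122/7 = 23.7143.

y* = 23.7143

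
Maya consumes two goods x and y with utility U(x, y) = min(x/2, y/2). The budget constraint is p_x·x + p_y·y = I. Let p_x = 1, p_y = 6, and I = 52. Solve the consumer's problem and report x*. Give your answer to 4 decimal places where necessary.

Leontief preferences: the optimum is at the kink where x/2 = y/2, i.e. y = x.
Budget: p_x·x + p_y·x = I, so (2·p_x + 2·p_y)·x = 2·I.
Demand: x*(p_x,p_y,I) = 2·I/(2·p_x + 2·p_y), y* = 2·I/(2·p_x + 2·p_y).
Here 2·1 + 2·6 = 14, giving x* = 7.4286.

x* = 7.4286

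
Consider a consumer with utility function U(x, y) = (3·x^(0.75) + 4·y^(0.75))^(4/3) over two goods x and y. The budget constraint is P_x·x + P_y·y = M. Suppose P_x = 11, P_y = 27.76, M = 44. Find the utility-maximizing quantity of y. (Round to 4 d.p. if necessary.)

y* = 0.2605

From the CES first-order condition, (3/4)·(y/x)^(0.25) = P_x/P_y.
Hence y/x = ((4/3)·P_x/P_y)^(1/(0.25)), i.e. raised to the 4 power.
Substitute y = (y/x)·x into the budget: x* = M/(P_x + P_y·(y/x)).
Numerically y/x = 0.07792, so x* = 44/(11 + 27.76·0.07792) = 3.3427 and y* = 0.07792·3.3427 = 0.2605.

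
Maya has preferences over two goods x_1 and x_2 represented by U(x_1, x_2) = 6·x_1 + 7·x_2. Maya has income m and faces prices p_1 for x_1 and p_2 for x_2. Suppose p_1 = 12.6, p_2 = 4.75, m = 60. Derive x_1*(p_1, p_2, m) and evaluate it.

Perfect substitutes: compare marginal utility per dollar. 6/p_1 vs 7/p_2 → 0.4762 vs 1.4737.
x_2 gives more utility per dollar, so spend all income on x_2: x_2* = m/p_2, x_1* = 0.
Numerically: x_1* = 0, x_2* = 12.6316.

x_1* = 0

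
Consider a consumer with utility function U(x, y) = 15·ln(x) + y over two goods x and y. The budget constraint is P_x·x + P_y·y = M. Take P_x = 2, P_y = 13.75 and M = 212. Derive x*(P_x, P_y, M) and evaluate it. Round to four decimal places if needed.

x* = 103.125

Set MRS = P_x/P_y: (15/x)/1 = P_x/P_y.
So x*(P_x,P_y) = 15·P_y/P_x, independent of income; and y* = (M − 15·P_y)/P_y.
At the given prices: x* = 15·13.75/2 = 103.125.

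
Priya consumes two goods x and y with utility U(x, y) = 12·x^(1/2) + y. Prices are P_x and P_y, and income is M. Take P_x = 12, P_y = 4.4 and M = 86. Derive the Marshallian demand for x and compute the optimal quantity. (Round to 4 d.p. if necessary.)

Solve: √x = 6·P_y/P_x, so x*(P_x,P_y) = (6·P_y/P_x)², and y* = (M − P_x·x*)/P_y.
Plugging in: x* = (6·4.4/12)² = 4.84.

x* = 4.84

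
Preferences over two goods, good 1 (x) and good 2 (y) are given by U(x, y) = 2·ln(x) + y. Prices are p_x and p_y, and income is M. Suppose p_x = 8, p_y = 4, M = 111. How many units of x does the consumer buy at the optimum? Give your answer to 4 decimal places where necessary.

Set MRS = p_x/p_y: (2/x)/1 = p_x/p_y.
So x*(p_x,p_y) = 2·p_y/p_x, independent of income; and y* = (M − 2·p_y)/p_y.
At the given prices: x* = 2·4/8 = 1.

x* = 1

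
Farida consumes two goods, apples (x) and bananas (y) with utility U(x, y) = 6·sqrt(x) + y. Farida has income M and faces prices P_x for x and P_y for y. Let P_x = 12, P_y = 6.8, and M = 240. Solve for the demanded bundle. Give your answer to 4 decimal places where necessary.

x* = 2.89, y* = 30.1941

Plugging in: x* = (3·6.8/12)² = 2.89, y* = 30.1941.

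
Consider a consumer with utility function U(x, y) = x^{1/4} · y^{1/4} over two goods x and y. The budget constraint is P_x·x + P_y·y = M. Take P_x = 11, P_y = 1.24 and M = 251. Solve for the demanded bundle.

Tangency: MRS = y/x = P_x/P_y.
So 0.25·P_y·y = 0.25·P_x·x; combined with the budget, a share 0.5 of income goes to x.
Demand: x*(P_x,P_y,M) = 0.5·M/P_x and y* = 0.5·M/P_y.
At P_x=11, P_y=1.24, M=251: x* = 0.5·251/11 = 11.4091, y* = 101.2097.

x* = 11.4091, y* = 101.2097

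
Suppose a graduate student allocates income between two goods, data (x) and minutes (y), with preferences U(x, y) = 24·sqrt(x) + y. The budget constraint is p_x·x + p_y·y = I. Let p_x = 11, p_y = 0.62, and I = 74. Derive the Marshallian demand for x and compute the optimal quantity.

x* = 0.4575

MU_x = 12/√x, MU_y = 1. Tangency: 12/√x = p_x/p_y.
Thus x* = (12·p_y/p_x)² — independent of I — with the rest of income spent on y.
Plugging in: x* = (12·0.62/11)² = 0.4575.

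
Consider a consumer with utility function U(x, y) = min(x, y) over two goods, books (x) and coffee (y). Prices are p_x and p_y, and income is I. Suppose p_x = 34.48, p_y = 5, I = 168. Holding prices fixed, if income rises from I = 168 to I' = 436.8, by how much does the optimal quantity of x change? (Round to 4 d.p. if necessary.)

Δx* = 6.8085

Demand: x*(p_x,p_y,I) = I/(p_x + p_y), y* = I/(p_x + p_y).
Here 34.48 + 5 = 39.48, giving x* = 4.2553.
At I' = 436.8: x* = 11.0638. Change: 11.0638 − 4.2553 = 6.8085.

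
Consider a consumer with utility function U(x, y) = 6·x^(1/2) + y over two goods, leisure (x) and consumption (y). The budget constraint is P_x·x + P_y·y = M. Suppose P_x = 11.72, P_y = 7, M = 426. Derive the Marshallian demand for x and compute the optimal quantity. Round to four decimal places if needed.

MU_x = 3/√x, MU_y = 1. Tangency: 3/√x = P_x/P_y.
Solve: √x = 3·P_y/P_x, so x*(P_x,P_y) = (3·P_y/P_x)², and y* = (M − P_x·x*)/P_y.
Plugging in: x* = (3·7/11.72)² = 3.2106.

x* = 3.2106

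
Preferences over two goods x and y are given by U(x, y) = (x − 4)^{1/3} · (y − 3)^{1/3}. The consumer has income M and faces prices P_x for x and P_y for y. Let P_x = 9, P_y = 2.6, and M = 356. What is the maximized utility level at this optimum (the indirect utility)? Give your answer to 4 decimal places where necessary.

V = 10.1359

Let x' = x−4, y' = y−3. MRS = y'/x' = P_x/P_y.
Substituting into the budget: x* = 4 + 0.5·(M − 4·P_x − 3·P_y)/P_x, and y* = 3 + 0.5·(…)/P_y.
Discretionary income = 356 − 4·9 − 3·2.6 = 312.2; x* = 4 + 0.5·312.2/9 = 21.3444; y* = 3 + 0.5·312.2/2.6 = 63.0385.
Utility at the optimum: U(21.3444, 63.0385) = 10.1359.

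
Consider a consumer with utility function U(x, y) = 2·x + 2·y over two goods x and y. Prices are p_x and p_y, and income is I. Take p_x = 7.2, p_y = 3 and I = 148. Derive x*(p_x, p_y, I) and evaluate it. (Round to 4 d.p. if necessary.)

x* = 0

Numerically: x* = 0, y* = 49.3333.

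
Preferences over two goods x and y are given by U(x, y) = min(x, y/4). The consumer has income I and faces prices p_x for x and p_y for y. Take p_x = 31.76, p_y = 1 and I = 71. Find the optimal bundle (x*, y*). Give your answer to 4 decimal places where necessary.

Leontief preferences: the optimum is at the kink where x/1 = y/4, i.e. y = 4·x.
Budget: p_x·x + p_y·4·x = I, so (p_x + 4·p_y)·x = I.
Demand: x*(p_x,p_y,I) = I/(p_x + 4·p_y), y* = 4·I/(p_x + 4·p_y).
Here 31.76 + 4·1 = 35.76, giving x* = 1.9855 and y* = 7.9418.

x* = 1.9855, y* = 7.9418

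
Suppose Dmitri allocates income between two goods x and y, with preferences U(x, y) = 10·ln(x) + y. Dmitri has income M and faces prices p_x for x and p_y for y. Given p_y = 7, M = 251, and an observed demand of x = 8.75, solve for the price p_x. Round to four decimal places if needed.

MU_x = 10/x, MU_y = 1. Tangency: 10/x = p_x/p_y.
So x*(p_x,p_y) = 10·p_y/p_x, independent of income; and y* = (M − 10·p_y)/p_y.
Set x* = 8.75 in the demand function and solve for p_x: p_x = 8.

p_x = 8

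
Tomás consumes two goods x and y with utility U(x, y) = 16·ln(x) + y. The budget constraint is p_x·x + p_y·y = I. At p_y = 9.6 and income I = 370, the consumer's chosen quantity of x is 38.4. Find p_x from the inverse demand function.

p_x = 4

Set MRS = p_x/p_y: (16/x)/1 = p_x/p_y.
So x*(p_x,p_y) = 16·p_y/p_x, independent of income; and y* = (I − 16·p_y)/p_y.
Set x* = 38.4 in the demand function and solve for p_x: p_x = 4.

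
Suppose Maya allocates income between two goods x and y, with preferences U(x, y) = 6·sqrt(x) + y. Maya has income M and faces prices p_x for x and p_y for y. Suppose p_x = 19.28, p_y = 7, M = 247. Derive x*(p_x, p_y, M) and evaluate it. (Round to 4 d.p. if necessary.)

Plugging in: x* = (3·7/19.28)² = 1.1864.

x* = 1.1864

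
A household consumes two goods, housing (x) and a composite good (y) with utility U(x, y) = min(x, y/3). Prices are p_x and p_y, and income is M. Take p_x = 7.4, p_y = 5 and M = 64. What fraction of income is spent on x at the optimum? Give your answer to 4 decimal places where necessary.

Leontief preferences: the optimum is at the kink where x/1 = y/3, i.e. y = 3·x.
Budget: p_x·x + p_y·3·x = M, so (p_x + 3·p_y)·x = M.
Demand: x*(p_x,p_y,M) = M/(p_x + 3·p_y), y* = 3·M/(p_x + 3·p_y).
Here 7.4 + 3·5 = 22.4, giving x* = 2.8571 and y* = 8.5714.
Expenditure on x: 7.4·2.8571 = 21.1429; share = 0.3304.

share on x = 0.3304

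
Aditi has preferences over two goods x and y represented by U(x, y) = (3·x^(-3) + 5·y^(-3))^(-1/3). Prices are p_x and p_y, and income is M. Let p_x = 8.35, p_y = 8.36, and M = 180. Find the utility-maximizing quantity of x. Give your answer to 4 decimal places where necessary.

From the CES first-order condition, (3/5)·(y/x)^(4) = p_x/p_y.
Hence y/x = ((5/3)·p_x/p_y)^(1/(4)), i.e. raised to the 0.25 power.
Substitute y = (y/x)·x into the budget: x* = M/(p_x + p_y·(y/x)).
Numerically y/x = 1.135879, so x* = 180/(8.35 + 8.36·1.135879) = 10.0863.

x* = 10.0863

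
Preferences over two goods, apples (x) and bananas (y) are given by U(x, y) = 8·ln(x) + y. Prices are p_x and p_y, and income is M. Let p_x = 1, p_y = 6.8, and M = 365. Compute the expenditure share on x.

share on x = 0.149

Set MRS = p_x/p_y: (8/x)/1 = p_x/p_y.
So x*(p_x,p_y) = 8·p_y/p_x, independent of income; and y* = (M − 8·p_y)/p_y.
At the given prices: x* = 8·6.8/1 = 54.4, and y* = 45.6765.
Expenditure on x: 1·54.4 = 54.4; share = 0.149.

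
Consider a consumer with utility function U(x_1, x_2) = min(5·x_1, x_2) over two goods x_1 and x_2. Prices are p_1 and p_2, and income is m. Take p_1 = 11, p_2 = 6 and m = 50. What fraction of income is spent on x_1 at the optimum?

With perfect complements, no substitution: consume in ratio x_1:x_2 = 1:5.
Budget: p_1·x_1 + p_2·5·x_1 = m, so (p_1 + 5·p_2)·x_1 = m.
Demand: x_1*(p_1,p_2,m) = m/(p_1 + 5·p_2), x_2* = 5·m/(p_1 + 5·p_2).
Here 11 + 5·6 = 41, giving x_1* = 1.2195 and x_2* = 6.0976.
Expenditure on x_1: 11·1.2195 = 13.4146; share = 0.2683.

share on x_1 = 0.2683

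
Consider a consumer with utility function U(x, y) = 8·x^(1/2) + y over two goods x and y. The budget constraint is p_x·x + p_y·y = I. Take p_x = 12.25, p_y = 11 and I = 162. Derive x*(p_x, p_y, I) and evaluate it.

Utility is quasi-linear in y; the FOC for x is 4/√x = p_x/p_y.
Thus x* = (4·p_y/p_x)² — independent of I — with the rest of income spent on y.
Plugging in: x* = (4·11/12.25)² = 12.9013.

x* = 12.9013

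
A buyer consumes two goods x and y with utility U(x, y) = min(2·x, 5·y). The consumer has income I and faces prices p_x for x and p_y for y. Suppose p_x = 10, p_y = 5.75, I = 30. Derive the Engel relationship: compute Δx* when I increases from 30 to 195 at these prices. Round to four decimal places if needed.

Leontief preferences: the optimum is at the kink where x/5 = y/2, i.e. y = (2/5)·x.
Budget: p_x·x + p_y·(2/5)·x = I, so (5·p_x + 2·p_y)·x = 5·I.
Demand: x*(p_x,p_y,I) = 5·I/(5·p_x + 2·p_y), y* = 2·I/(5·p_x + 2·p_y).
Here 5·10 + 2·5.75 = 61.5, giving x* = 2.439.
At I' = 195: x* = 15.8537. Change: 15.8537 − 2.439 = 13.4146.

Δx* = 13.4146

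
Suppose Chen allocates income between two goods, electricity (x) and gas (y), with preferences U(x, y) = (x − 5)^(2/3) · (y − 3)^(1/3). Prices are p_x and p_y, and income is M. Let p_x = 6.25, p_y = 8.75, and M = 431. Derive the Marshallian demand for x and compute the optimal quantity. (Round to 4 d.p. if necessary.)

Let x' = x−5, y' = y−3. MRS = 2·y'/x' = p_x/p_y.
After buying the subsistence bundle (5, 3), a share 2/3 of the remaining income goes to x: x* = 5 + 2/3·(M − 5p_x − 3p_y)/p_x.
Discretionary income = 431 − 5·6.25 − 3·8.75 = 373.5; x* = 5 + 2/3·373.5/6.25 = 44.84.

x* = 44.84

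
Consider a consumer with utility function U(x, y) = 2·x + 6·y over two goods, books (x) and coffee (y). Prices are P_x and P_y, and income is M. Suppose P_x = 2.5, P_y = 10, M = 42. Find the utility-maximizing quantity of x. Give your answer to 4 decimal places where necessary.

x gives more utility per dollar, so spend all income on x: x* = M/P_x, y* = 0.
Numerically: x* = 16.8, y* = 0.

x* = 16.8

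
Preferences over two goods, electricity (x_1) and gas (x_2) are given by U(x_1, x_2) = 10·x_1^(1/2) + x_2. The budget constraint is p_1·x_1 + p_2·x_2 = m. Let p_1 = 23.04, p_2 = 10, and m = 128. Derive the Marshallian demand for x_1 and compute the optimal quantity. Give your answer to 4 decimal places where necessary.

Plugging in: x_1* = (5·10/23.04)² = 4.7095.

x_1* = 4.7095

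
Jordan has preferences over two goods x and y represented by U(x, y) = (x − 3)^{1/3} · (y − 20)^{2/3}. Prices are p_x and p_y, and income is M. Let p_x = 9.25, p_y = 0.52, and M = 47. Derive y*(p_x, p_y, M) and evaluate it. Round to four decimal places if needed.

y* = 31.3462

MRS = (1/2)·(y−20)/(x−3). Tangency with p_x/p_y gives y−20 = 2·(p_x/p_y)·(x−3).
Substituting into the budget: x* = 3 + 1/3·(M − 3·p_x − 20·p_y)/p_x, and y* = 20 + 2/3·(…)/p_y.
Discretionary income = 47 − 3·9.25 − 20·0.52 = 8.85; y* = 20 + 2/3·8.85/0.52 = 31.3462.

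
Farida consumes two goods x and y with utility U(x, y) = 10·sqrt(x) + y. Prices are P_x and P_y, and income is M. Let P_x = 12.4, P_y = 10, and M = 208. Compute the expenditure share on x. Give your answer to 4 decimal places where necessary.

MU_x = 5/√x, MU_y = 1. Tangency: 5/√x = P_x/P_y.
Thus x* = (5·P_y/P_x)² — independent of M — with the rest of income spent on y.
Plugging in: x* = (5·10/12.4)² = 16.2591, y* = 0.6387.
Expenditure on x: 12.4·16.2591 = 201.6129; share = 0.9693.

share on x = 0.9693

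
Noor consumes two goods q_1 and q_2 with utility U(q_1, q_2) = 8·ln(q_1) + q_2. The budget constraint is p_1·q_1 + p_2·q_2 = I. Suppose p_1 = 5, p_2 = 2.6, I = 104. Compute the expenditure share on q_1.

share on q_1 = 0.2

So q_1*(p_1,p_2) = 8·p_2/p_1, independent of income; and q_2* = (I − 8·p_2)/p_2.
At the given prices: q_1* = 8·2.6/5 = 4.16, and q_2* = 32.
Expenditure on q_1: 5·4.16 = 20.8; share = 0.2.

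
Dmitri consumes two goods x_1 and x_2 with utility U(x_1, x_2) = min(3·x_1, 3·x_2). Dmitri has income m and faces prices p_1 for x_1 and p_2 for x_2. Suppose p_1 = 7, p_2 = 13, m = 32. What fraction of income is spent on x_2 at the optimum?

With perfect complements, no substitution: consume in ratio x_1:x_2 = 3:3.
Budget: p_1·x_1 + p_2·x_1 = m, so (3·p_1 + 3·p_2)·x_1 = 3·m.
Demand: x_1*(p_1,p_2,m) = 3·m/(3·p_1 + 3·p_2), x_2* = 3·m/(3·p_1 + 3·p_2).
Here 3·7 + 3·13 = 60, giving x_1* = 1.6 and x_2* = 1.6.
Expenditure on x_2: 13·1.6 = 20.8; share = 0.65.

share on x_2 = 0.65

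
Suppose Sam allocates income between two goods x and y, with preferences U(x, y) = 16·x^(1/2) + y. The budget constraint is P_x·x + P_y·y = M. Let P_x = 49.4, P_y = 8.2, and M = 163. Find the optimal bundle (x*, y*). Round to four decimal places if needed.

x* = 1.7634, y* = 9.2546

Set MRS = P_x/P_y: 8·x^(−1/2) = P_x/P_y.
Thus x* = (8·P_y/P_x)² — independent of M — with the rest of income spent on y.
Plugging in: x* = (8·8.2/49.4)² = 1.7634, y* = 9.2546.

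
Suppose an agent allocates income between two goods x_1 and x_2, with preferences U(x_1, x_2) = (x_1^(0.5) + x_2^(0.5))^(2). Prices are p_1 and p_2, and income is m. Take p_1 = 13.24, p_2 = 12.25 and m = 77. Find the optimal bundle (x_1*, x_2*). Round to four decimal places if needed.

From the CES first-order condition, (x_2/x_1)^(0.5) = p_1/p_2.
Hence x_2/x_1 = (p_1/p_2)^(1/(0.5)), i.e. raised to the 2 power.
With the ratio pinned down, the budget gives x_1* = m/(p_1 + p_2·(x_2/x_1)) and x_2* = (x_2/x_1)·x_1*.
Numerically x_2/x_1 = 1.168164, so x_1* = 77/(13.24 + 12.25·1.168164) = 2.7949 and x_2* = 1.168164·2.7949 = 3.2649.

x_1* = 2.7949, x_2* = 3.2649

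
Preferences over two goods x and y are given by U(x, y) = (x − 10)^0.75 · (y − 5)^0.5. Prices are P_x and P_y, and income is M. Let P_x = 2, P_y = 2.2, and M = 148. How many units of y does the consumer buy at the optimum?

This is Cobb-Douglas in (x−10, y−5): tangency gives 0.75·P_y·(y−5) = 0.5·P_x·(x−10).
After buying the subsistence bundle (10, 5), a share 0.6 of the remaining income goes to x: x* = 10 + 0.6·(M − 10P_x − 5P_y)/P_x.
Discretionary income = 148 − 10·2 − 5·2.2 = 117; y* = 5 + 0.4·117/2.2 = 26.2727.

y* = 26.2727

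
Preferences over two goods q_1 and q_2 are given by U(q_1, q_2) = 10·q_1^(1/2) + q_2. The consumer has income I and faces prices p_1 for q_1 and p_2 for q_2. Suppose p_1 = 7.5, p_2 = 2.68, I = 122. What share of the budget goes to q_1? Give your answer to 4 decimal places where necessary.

share on q_1 = 0.1962

Set MRS = p_1/p_2: 5·q_1^(−1/2) = p_1/p_2.
Thus q_1* = (5·p_2/p_1)² — independent of I — with the rest of income spent on q_2.
Plugging in: q_1* = (5·2.68/7.5)² = 3.1922, q_2* = 36.5891.
Expenditure on q_1: 7.5·3.1922 = 23.9413; share = 0.1962.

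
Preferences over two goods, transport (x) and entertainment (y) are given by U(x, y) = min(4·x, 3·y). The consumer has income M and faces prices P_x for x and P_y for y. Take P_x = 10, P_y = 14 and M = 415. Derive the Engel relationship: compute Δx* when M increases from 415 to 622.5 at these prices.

Leontief preferences: the optimum is at the kink where x/3 = y/4, i.e. y = (4/3)·x.
Budget: P_x·x + P_y·(4/3)·x = M, so (3·P_x + 4·P_y)·x = 3·M.
Demand: x*(P_x,P_y,M) = 3·M/(3·P_x + 4·P_y), y* = 4·M/(3·P_x + 4·P_y).
Here 3·10 + 4·14 = 86, giving x* = 14.4767.
At M' = 622.5: x* = 21.7151. Change: 21.7151 − 14.4767 = 7.2384.

Δx* = 7.2384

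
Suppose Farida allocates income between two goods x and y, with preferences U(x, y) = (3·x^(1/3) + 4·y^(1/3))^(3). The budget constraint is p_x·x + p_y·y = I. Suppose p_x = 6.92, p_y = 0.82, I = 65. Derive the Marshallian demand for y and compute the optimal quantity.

From the CES first-order condition, (3/4)·(y/x)^(2/3) = p_x/p_y.
Hence y/x = ((4/3)·p_x/p_y)^(1/(2/3)), i.e. raised to the 1.5 power.
With the ratio pinned down, the budget gives x* = I/(p_x + p_y·(y/x)) and y* = (y/x)·x*.
Numerically y/x = 37.743874, so x* = 65/(6.92 + 0.82·37.743874) = 1.7164 and y* = 37.743874·1.7164 = 64.7836.

y* = 64.7836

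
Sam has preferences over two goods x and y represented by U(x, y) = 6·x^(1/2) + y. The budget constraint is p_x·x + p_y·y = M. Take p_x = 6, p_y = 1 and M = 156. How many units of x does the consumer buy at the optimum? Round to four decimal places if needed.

x* = 0.25

Utility is quasi-linear in y; the FOC for x is 3/√x = p_x/p_y.
Thus x* = (3·p_y/p_x)² — independent of M — with the rest of income spent on y.
Plugging in: x* = (3·1/6)² = 0.25.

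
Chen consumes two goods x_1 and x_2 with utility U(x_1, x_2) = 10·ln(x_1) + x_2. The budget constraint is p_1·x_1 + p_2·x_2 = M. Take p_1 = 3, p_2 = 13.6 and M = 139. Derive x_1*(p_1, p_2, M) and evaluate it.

x_1* = 45.3333

Set MRS = p_1/p_2: (10/x_1)/1 = p_1/p_2.
So x_1*(p_1,p_2) = 10·p_2/p_1, independent of income; and x_2* = (M − 10·p_2)/p_2.
At the given prices: x_1* = 10·13.6/3 = 45.3333.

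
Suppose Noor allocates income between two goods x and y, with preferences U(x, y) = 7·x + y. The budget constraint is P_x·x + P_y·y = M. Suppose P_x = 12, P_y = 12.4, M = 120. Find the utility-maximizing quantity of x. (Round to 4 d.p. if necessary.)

Perfect substitutes: compare marginal utility per dollar. 7/P_x vs 1/P_y → 0.5833 vs 0.0806.
x gives more utility per dollar, so spend all income on x: x* = M/P_x, y* = 0.
Numerically: x* = 10, y* = 0.

x* = 10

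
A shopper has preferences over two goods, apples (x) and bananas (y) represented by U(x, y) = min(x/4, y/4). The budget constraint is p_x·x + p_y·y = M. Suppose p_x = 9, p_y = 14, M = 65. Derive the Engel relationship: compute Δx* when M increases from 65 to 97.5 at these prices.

Leontief preferences: the optimum is at the kink where x/4 = y/4, i.e. y = x.
Budget: p_x·x + p_y·x = M, so (4·p_x + 4·p_y)·x = 4·M.
Demand: x*(p_x,p_y,M) = 4·M/(4·p_x + 4·p_y), y* = 4·M/(4·p_x + 4·p_y).
Here 4·9 + 4·14 = 92, giving x* = 2.8261.
At M' = 97.5: x* = 4.2391. Change: 4.2391 − 2.8261 = 1.413.

Δx* = 1.413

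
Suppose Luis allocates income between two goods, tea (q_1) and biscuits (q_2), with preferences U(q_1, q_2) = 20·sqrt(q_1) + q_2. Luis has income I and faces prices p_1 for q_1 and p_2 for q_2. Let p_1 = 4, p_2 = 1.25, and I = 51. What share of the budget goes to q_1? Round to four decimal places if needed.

MU_q_1 = 10/√q_1, MU_q_2 = 1. Tangency: 10/√q_1 = p_1/p_2.
Thus q_1* = (10·p_2/p_1)² — independent of I — with the rest of income spent on q_2.
Plugging in: q_1* = (10·1.25/4)² = 9.7656, q_2* = 9.55.
Expenditure on q_1: 4·9.7656 = 39.0625; share = 0.7659.

share on q_1 = 0.7659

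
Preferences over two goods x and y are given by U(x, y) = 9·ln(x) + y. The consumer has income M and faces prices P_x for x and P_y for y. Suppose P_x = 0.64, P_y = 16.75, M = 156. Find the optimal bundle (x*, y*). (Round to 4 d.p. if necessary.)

So x*(P_x,P_y) = 9·P_y/P_x, independent of income; and y* = (M − 9·P_y)/P_y.
At the given prices: x* = 9·16.75/0.64 = 235.5469, and y* = 0.3134.

x* = 235.5469, y* = 0.3134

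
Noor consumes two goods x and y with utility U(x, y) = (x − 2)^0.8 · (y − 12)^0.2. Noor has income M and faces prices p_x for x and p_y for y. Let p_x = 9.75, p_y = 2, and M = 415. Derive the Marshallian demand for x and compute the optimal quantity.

x* = 32.4821

After buying the subsistence bundle (2, 12), a share 0.8 of the remaining income goes to x: x* = 2 + 0.8·(M − 2p_x − 12p_y)/p_x.
Discretionary income = 415 − 2·9.75 − 12·2 = 371.5; x* = 2 + 0.8·371.5/9.75 = 32.4821.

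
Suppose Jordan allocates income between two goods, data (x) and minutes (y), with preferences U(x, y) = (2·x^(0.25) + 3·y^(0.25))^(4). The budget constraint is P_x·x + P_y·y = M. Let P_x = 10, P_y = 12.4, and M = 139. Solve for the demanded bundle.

MRS = MU_x/MU_y = (2/3)·(y/x)^(0.75). Set equal to P_x/P_y.
Hence y/x = ((3/2)·P_x/P_y)^(1/(0.75)), i.e. raised to the 4/3 power.
With the ratio pinned down, the budget gives x* = M/(P_x + P_y·(y/x)) and y* = (y/x)·x*.
Numerically y/x = 1.28892, so x* = 139/(10 + 12.4·1.28892) = 5.3497 and y* = 1.28892·5.3497 = 6.8954.

x* = 5.3497, y* = 6.8954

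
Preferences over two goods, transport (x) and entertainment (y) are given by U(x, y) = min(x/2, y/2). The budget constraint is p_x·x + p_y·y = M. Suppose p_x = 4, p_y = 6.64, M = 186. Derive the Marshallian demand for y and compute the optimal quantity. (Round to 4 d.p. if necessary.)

y* = 17.4812

Leontief preferences: the optimum is at the kink where x/2 = y/2, i.e. y = x.
Budget: p_x·x + p_y·x = M, so (2·p_x + 2·p_y)·x = 2·M.
Demand: x*(p_x,p_y,M) = 2·M/(2·p_x + 2·p_y), y* = 2·M/(2·p_x + 2·p_y).
Here 2·4 + 2·6.64 = 21.28, giving y* = 17.4812.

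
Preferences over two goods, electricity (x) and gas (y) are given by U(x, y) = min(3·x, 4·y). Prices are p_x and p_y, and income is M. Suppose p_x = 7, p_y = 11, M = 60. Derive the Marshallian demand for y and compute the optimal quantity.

y* = 2.9508

With perfect complements, no substitution: consume in ratio x:y = 4:3.
Budget: p_x·x + p_y·(3/4)·x = M, so (4·p_x + 3·p_y)·x = 4·M.
Demand: x*(p_x,p_y,M) = 4·M/(4·p_x + 3·p_y), y* = 3·M/(4·p_x + 3·p_y).
Here 4·7 + 3·11 = 61, giving y* = 2.9508.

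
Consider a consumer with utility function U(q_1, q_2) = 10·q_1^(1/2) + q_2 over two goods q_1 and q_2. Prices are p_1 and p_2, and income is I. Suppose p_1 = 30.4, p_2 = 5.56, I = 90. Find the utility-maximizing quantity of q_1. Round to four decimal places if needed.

Set MRS = p_1/p_2: 5·q_1^(−1/2) = p_1/p_2.
Thus q_1* = (5·p_2/p_1)² — independent of I — with the rest of income spent on q_2.
Plugging in: q_1* = (5·5.56/30.4)² = 0.8363.

q_1* = 0.8363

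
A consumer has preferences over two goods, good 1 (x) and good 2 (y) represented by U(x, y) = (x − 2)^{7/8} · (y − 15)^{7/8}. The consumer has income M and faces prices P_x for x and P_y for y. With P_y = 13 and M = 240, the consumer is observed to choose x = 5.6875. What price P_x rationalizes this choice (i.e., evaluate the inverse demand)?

Let x' = x−2, y' = y−15. MRS = y'/x' = P_x/P_y.
After buying the subsistence bundle (2, 15), a share 0.5 of the remaining income goes to x: x* = 2 + 0.5·(M − 2P_x − 15P_y)/P_x.
Set x* = 5.6875 in the demand function and solve for P_x: P_x = 4.8.

P_x = 4.8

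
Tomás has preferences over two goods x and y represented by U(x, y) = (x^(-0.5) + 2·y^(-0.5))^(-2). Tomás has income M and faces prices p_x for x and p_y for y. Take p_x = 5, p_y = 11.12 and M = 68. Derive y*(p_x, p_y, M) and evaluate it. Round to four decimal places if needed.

From the CES first-order condition, (1/2)·(y/x)^(1.5) = p_x/p_y.
Hence y/x = (2·p_x/p_y)^(1/(1.5)), i.e. raised to the 2/3 power.
With the ratio pinned down, the budget gives x* = M/(p_x + p_y·(y/x)) and y* = (y/x)·x*.
Numerically y/x = 0.931673, so x* = 68/(5 + 11.12·0.931673) = 4.427 and y* = 0.931673·4.427 = 4.1245.

y* = 4.1245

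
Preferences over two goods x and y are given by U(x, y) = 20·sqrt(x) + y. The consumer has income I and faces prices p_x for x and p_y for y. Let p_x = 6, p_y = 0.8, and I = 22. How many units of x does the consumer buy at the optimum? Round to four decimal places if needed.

x* = 1.7778

Solve: √x = 10·p_y/p_x, so x*(p_x,p_y) = (10·p_y/p_x)², and y* = (I − p_x·x*)/p_y.
Plugging in: x* = (10·0.8/6)² = 1.7778.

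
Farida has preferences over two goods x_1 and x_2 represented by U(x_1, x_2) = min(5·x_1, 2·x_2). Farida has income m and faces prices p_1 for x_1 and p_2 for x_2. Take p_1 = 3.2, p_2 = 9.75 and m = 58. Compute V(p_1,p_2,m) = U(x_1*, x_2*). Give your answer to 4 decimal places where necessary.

V = 10.5168

With perfect complements, no substitution: consume in ratio x_1:x_2 = 2:5.
Budget: p_1·x_1 + p_2·(5/2)·x_1 = m, so (2·p_1 + 5·p_2)·x_1 = 2·m.
Demand: x_1*(p_1,p_2,m) = 2·m/(2·p_1 + 5·p_2), x_2* = 5·m/(2·p_1 + 5·p_2).
Here 2·3.2 + 5·9.75 = 55.15, giving x_1* = 2.1034 and x_2* = 5.2584.
Utility at the optimum: U(2.1034, 5.2584) = 10.5168.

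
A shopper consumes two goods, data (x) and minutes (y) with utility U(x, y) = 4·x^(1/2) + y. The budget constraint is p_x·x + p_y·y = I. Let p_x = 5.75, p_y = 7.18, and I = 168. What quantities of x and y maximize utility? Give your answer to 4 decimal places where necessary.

x* = 6.237, y* = 18.4035

MU_x = 2/√x, MU_y = 1. Tangency: 2/√x = p_x/p_y.
Solve: √x = 2·p_y/p_x, so x*(p_x,p_y) = (2·p_y/p_x)², and y* = (I − p_x·x*)/p_y.
Plugging in: x* = (2·7.18/5.75)² = 6.237, y* = 18.4035.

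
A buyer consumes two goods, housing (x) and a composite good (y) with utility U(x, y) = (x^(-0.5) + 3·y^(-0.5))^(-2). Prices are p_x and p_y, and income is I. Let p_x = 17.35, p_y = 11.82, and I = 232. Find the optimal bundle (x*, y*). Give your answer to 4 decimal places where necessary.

MRS = MU_x/MU_y = (1/3)·(y/x)^(1.5). Set equal to p_x/p_y.
Solve for the ratio: y/x = [3·p_x/p_y]^(2/3).
Substitute y = (y/x)·x into the budget: x* = I/(p_x + p_y·(y/x)).
Numerically y/x = 2.686595, so x* = 232/(17.35 + 11.82·2.686595) = 4.7245 and y* = 2.686595·4.7245 = 12.6929.

x* = 4.7245, y* = 12.6929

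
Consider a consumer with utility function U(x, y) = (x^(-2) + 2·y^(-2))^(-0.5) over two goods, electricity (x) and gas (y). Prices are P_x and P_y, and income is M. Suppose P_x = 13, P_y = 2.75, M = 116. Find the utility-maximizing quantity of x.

x* = 6.1653

From the CES first-order condition, (1/2)·(y/x)^(3) = P_x/P_y.
Solve for the ratio: y/x = [2·P_x/P_y]^(1/3).
With the ratio pinned down, the budget gives x* = M/(P_x + P_y·(y/x)) and y* = (y/x)·x*.
Numerically y/x = 2.114529, so x* = 116/(13 + 2.75·2.114529) = 6.1653.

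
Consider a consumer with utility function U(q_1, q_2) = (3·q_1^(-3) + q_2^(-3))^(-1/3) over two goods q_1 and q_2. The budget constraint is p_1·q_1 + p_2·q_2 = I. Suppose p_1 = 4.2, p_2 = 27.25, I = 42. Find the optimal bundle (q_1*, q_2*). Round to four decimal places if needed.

MRS = MU_q_1/MU_q_2 = 3·(q_2/q_1)^(4). Set equal to p_1/p_2.
Solve for the ratio: q_2/q_1 = [(1/3)·p_1/p_2]^(0.25).
With the ratio pinned down, the budget gives q_1* = I/(p_1 + p_2·(q_2/q_1)) and q_2* = (q_2/q_1)·q_1*.
Numerically q_2/q_1 = 0.476091, so q_1* = 42/(4.2 + 27.25·0.476091) = 2.4456 and q_2* = 0.476091·2.4456 = 1.1643.

q_1* = 2.4456, q_2* = 1.1643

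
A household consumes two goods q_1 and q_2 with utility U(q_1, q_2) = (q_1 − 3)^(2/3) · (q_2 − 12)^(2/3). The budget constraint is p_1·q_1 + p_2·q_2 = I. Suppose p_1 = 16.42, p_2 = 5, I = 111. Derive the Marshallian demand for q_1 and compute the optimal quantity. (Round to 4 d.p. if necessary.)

q_1* = 3.053

Let q_1' = q_1−3, q_2' = q_2−12. MRS = q_2'/q_1' = p_1/p_2.
Substituting into the budget: q_1* = 3 + 0.5·(I − 3·p_1 − 12·p_2)/p_1, and q_2* = 12 + 0.5·(…)/p_2.
Discretionary income = 111 − 3·16.42 − 12·5 = 1.74; q_1* = 3 + 0.5·1.74/16.42 = 3.053.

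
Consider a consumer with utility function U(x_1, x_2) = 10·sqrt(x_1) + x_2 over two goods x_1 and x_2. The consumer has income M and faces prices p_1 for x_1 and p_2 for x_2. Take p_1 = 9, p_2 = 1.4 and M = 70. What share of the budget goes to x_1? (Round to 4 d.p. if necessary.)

share on x_1 = 0.0778

Utility is quasi-linear in x_2; the FOC for x_1 is 5/√x_1 = p_1/p_2.
Solve: √x_1 = 5·p_2/p_1, so x_1*(p_1,p_2) = (5·p_2/p_1)², and x_2* = (M − p_1·x_1*)/p_2.
Plugging in: x_1* = (5·1.4/9)² = 0.6049, x_2* = 46.1111.
Expenditure on x_1: 9·0.6049 = 5.4444; share = 0.0778.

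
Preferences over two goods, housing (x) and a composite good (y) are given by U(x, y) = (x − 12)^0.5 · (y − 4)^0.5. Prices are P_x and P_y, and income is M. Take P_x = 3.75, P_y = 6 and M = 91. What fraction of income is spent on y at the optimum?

This is Cobb-Douglas in (x−12, y−4): tangency gives 0.5·P_y·(y−4) = 0.5·P_x·(x−12).
Substituting into the budget: x* = 12 + 0.5·(M − 12·P_x − 4·P_y)/P_x, and y* = 4 + 0.5·(…)/P_y.
Discretionary income = 91 − 12·3.75 − 4·6 = 22; x* = 12 + 0.5·22/3.75 = 14.9333; y* = 4 + 0.5·22/6 = 5.8333.
Expenditure on y: 6·5.8333 = 35; share = 0.3846.

share on y = 0.3846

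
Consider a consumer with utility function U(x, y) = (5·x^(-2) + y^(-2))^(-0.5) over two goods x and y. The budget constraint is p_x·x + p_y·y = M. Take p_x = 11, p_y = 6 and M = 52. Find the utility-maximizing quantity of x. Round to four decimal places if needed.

MU_x ∝ 5·x^(-3), MU_y ∝ y^(-3), so MRS = 5·(y/x)^(3) = p_x/p_y.
Solve for the ratio: y/x = [(1/5)·p_x/p_y]^(1/3).
Substitute y = (y/x)·x into the budget: x* = M/(p_x + p_y·(y/x)).
Numerically y/x = 0.715743, so x* = 52/(11 + 6·0.715743) = 3.3999.

x* = 3.3999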